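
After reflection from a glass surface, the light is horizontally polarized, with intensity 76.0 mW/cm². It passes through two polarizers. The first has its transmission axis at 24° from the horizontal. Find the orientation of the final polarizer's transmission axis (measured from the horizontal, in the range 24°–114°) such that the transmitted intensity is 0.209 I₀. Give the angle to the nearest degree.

θ ≈ 84°

By Malus's law, I₁ = I₀ cos²(24° − 0°) = I₀ cos²(24°) = 0.8346 I₀.
Need I₂/I₀ = 0.209, so cos²(θ − 24°) = 0.209 / 0.8346 = 0.2504.
θ − 24° = arccos(√0.2504) = 60.0°, giving θ ≈ 24 + 60.0 = 84.0°.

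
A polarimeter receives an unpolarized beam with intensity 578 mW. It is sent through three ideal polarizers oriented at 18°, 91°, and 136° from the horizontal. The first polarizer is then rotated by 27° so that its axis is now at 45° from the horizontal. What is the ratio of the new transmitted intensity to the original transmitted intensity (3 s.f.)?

I_new/I_old ≈ 5.65

Before rotation:
Unpolarized light through the first polarizer → I₁ = ½ I₀, now polarized at 18°.
I₂ = I₁ cos²(91° − 18°) = 0.5 I₀ · cos²(73°) = 0.04274 I₀.
I₃ = I₂ cos²(136° − 91°) = 0.04274 I₀ · cos²(45°) = 0.02137 I₀.
After rotation:
Unpolarized light through the first polarizer → I₁ = ½ I₀, now polarized at 45°.
I₂ = I₁ cos²(91° − 45°) = 0.5 I₀ · cos²(46°) = 0.2413 I₀.
I₃ = I₂ cos²(136° − 91°) = 0.2413 I₀ · cos²(45°) = 0.1206 I₀.
Ratio = 0.1206 / 0.02137 = 5.645.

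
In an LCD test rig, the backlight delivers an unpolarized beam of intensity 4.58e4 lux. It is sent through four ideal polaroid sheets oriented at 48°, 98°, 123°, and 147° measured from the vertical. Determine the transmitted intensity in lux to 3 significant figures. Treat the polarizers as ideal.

Unpolarized light through the first polarizer → I₁ = 4.58e4 lux/2 = 2.29e+04 lux, polarized at 48°.
I₂ = I₁ · cos²(50°) = 2.29e+04 · 0.4132 = 9462 lux.
I₃ = I₂ · cos²(25°) = 9462 · 0.8214 = 7772 lux.
I₄ = I₃ · cos²(24°) = 7772 · 0.8346 = 6486 lux.

I ≈ 6490 lux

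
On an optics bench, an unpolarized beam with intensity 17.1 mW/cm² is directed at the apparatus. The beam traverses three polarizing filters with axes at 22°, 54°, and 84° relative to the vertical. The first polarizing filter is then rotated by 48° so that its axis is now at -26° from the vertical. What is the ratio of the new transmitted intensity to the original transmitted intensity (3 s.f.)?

Before rotation:
Unpolarized light through the first polarizer → I₁ = ½ I₀, now polarized at 22°.
I₂ = I₁ cos²(54° − 22°) = 0.5 I₀ · cos²(32°) = 0.3596 I₀.
I₃ = I₂ cos²(84° − 54°) = 0.3596 I₀ · cos²(30°) = 0.2697 I₀.
After rotation:
Unpolarized light through the first polarizer → I₁ = ½ I₀, now polarized at -26°.
I₂ = I₁ cos²(54° + 26°) = 0.5 I₀ · cos²(80°) = 0.01508 I₀.
I₃ = I₂ cos²(84° − 54°) = 0.01508 I₀ · cos²(30°) = 0.01131 I₀.
Ratio = 0.01131 / 0.2697 = 0.04193.

I_new/I_old ≈ 0.0419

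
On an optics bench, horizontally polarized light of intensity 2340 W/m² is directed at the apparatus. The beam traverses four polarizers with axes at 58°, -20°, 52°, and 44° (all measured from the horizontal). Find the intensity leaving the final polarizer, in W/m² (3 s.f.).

I ≈ 2.66 W/m²

I₁ = 2340 W/m² · cos²(58°) = 657.1 W/m².
I₂ = I₁ · cos²(78°) = 657.1 · 0.04323 = 28.4 W/m².
I₃ = I₂ · cos²(72°) = 28.4 · 0.09549 = 2.712 W/m².
I₄ = I₃ · cos²(8°) = 2.712 · 0.9806 = 2.66 W/m².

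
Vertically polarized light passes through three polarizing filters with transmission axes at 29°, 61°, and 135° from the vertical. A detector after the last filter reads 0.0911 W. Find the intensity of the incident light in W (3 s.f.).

I₁ = I₀ cos²(29° − 0°) = I₀ cos²(29°) = 0.765 I₀.
I₂ = I₁ cos²(61° − 29°) = 0.765 I₀ · cos²(32°) = 0.5501 I₀.
I₃ = I₂ cos²(135° − 61°) = 0.5501 I₀ · cos²(74°) = 0.0418 I₀.
So 0.0911 W = 0.0418 I₀, giving I₀ = 0.0911/0.0418 = 2.18 W.

I₀ ≈ 2.18 W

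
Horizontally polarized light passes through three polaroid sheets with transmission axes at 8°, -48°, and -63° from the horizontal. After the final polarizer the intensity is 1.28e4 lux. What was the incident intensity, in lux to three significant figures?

I₀ ≈ 4.47e4 lux

By Malus's law, I₁ = I₀ cos²(8° − 0°) = I₀ cos²(8°) = 0.9806 I₀.
I₂ = I₁ cos²(-48° − 8°) = 0.9806 I₀ · cos²(56°) = 0.3066 I₀.
I₃ = I₂ cos²(-63° + 48°) = 0.3066 I₀ · cos²(15°) = 0.2861 I₀.
So 1.28e4 lux = 0.2861 I₀, giving I₀ = 1.28e4/0.2861 = 4.474e+04 lux.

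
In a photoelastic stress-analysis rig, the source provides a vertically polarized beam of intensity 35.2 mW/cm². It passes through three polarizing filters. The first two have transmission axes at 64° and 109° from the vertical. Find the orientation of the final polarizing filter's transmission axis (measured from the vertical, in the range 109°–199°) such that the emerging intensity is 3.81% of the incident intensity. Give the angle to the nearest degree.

θ ≈ 160°

By Malus's law, I₁ = I₀ cos²(64° − 0°) = I₀ cos²(64°) = 0.1922 I₀.
I₂ = I₁ cos²(109° − 64°) = 0.1922 I₀ · cos²(45°) = 0.09608 I₀.
Need I₃/I₀ = 0.0381, so cos²(θ − 109°) = 0.0381 / 0.09608 = 0.3965.
θ − 109° = arccos(√0.3965) = 51.0°, giving θ ≈ 109 + 51.0 = 160.0°.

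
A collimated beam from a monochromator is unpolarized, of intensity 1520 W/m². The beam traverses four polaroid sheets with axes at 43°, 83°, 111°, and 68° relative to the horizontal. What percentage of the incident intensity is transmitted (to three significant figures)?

Unpolarized light through the first polarizer → I₁ = 1520 W/m²/2 = 760 W/m², polarized at 43°.
I₂ = I₁ · cos²(40°) = 760 · 0.5868 = 446 W/m².
I₃ = I₂ · cos²(28°) = 446 · 0.7796 = 347.7 W/m².
I₄ = I₃ · cos²(43°) = 347.7 · 0.5349 = 186 W/m².
That is 12.23% of the incident intensity.

≈ 12.2%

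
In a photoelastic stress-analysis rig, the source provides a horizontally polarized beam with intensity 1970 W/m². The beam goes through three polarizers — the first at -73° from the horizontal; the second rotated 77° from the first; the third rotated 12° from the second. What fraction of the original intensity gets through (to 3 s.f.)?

I₁ = 1970 W/m² · cos²(73°) = 168.4 W/m².
I₂ = I₁ · cos²(77°) = 168.4 · 0.0506 = 8.521 W/m².
I₃ = I₂ · cos²(12°) = 8.521 · 0.9568 = 8.153 W/m².
Transmitted fraction = 0.004139.

I/I₀ ≈ 0.00414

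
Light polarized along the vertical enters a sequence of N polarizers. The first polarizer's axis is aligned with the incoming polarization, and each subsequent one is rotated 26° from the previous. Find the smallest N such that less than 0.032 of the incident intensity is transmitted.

N = 18

First polarizer is aligned with the polarization: full transmission.
Each further stage multiplies by cos²(26°) = 0.8078.
After N polarizers: T = 0.8078^(N−1). Require T < 0.032 ⇒ N−1 > ln(0.032)/ln(0.8078) = 16.13, so N−1 ≥ 17 and N = 18.
Check: N=18 gives T = 0.02657 < 0.032; N=17 gives T = 0.03289.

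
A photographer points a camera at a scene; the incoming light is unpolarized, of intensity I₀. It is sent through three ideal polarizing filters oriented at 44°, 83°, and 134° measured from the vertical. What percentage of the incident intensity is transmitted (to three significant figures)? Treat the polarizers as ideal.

Unpolarized light through the first polarizer → I₁ = ½ I₀, now polarized at 44°.
I₂ = I₁ cos²(83° − 44°) = 0.5 I₀ · cos²(39°) = 0.302 I₀.
I₃ = I₂ cos²(134° − 83°) = 0.302 I₀ · cos²(51°) = 0.1196 I₀.
That is 11.96% of the incident intensity.

≈ 12.0%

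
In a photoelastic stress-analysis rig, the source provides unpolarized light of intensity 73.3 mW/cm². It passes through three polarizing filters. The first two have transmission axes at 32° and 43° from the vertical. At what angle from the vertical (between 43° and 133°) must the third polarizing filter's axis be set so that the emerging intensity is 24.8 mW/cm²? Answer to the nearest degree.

θ ≈ 76°

Unpolarized light through the first polarizer → I₁ = ½ I₀, now polarized at 32°.
I₂ = I₁ cos²(43° − 32°) = 0.5 I₀ · cos²(11°) = 0.4818 I₀.
Target fraction: 24.8 / 73.3 mW/cm² = 0.3383 of I₀.
Need I₃/I₀ = 0.3383, so cos²(θ − 43°) = 0.3383 / 0.4818 = 0.7022.
θ − 43° = arccos(√0.7022) = 33.1°, giving θ ≈ 43 + 33.1 = 76.1°.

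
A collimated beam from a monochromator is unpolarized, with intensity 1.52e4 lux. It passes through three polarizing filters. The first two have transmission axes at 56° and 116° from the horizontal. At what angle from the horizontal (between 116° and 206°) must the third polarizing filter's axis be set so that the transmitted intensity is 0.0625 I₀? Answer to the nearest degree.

Unpolarized light through the first polarizer → I₁ = ½ I₀, now polarized at 56°.
I₂ = I₁ cos²(116° − 56°) = 0.5 I₀ · cos²(60°) = 0.125 I₀.
Need I₃/I₀ = 0.0625, so cos²(θ − 116°) = 0.0625 / 0.125 = 0.5.
θ − 116° = arccos(√0.5) = 45.0°, giving θ ≈ 116 + 45.0 = 161.0°.

θ ≈ 161°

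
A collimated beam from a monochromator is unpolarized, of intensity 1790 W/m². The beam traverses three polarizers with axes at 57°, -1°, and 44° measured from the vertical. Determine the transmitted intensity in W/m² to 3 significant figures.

Unpolarized light through the first polarizer → I₁ = 1790 W/m²/2 = 895 W/m², polarized at 57°.
I₂ = I₁ · cos²(58°) = 895 · 0.2808 = 251.3 W/m².
I₃ = I₂ · cos²(45°) = 251.3 · 0.5 = 125.7 W/m².

I ≈ 126 W/m²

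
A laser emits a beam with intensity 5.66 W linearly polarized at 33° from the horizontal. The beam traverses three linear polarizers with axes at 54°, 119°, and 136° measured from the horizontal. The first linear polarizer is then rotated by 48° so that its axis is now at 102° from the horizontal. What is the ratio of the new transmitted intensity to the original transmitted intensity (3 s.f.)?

I_new/I_old ≈ 0.754

Before rotation:
I₁ = I₀ cos²(54° − 33°) = I₀ cos²(21°) = 0.8716 I₀.
I₂ = I₁ cos²(119° − 54°) = 0.8716 I₀ · cos²(65°) = 0.1557 I₀.
I₃ = I₂ cos²(136° − 119°) = 0.1557 I₀ · cos²(17°) = 0.1424 I₀.
After rotation:
I₁ = I₀ cos²(102° − 33°) = I₀ cos²(69°) = 0.1284 I₀.
I₂ = I₁ cos²(119° − 102°) = 0.1284 I₀ · cos²(17°) = 0.1174 I₀.
I₃ = I₂ cos²(136° − 119°) = 0.1174 I₀ · cos²(17°) = 0.1074 I₀.
Ratio = 0.1074 / 0.1424 = 0.7545.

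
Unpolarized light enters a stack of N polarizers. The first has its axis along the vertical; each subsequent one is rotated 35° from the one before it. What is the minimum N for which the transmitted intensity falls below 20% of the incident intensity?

First polarizer halves the unpolarized light: factor 1/2.
Each further stage multiplies by cos²(35°) = 0.671.
After N polarizers: T = 0.5·0.671^(N−1). Require T < 0.20 ⇒ N−1 > ln(0.20/0.5)/ln(0.671) = 2.30, so N−1 ≥ 3 and N = 4.
Check: N=4 gives T = 0.1511 < 0.20; N=3 gives T = 0.2251.

N = 4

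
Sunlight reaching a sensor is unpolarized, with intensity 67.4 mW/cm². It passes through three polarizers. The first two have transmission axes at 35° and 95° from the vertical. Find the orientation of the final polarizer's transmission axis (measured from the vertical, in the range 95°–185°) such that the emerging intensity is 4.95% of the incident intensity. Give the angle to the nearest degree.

θ ≈ 146°

Unpolarized light through the first polarizer → I₁ = ½ I₀, now polarized at 35°.
I₂ = I₁ cos²(95° − 35°) = 0.5 I₀ · cos²(60°) = 0.125 I₀.
Need I₃/I₀ = 0.0495, so cos²(θ − 95°) = 0.0495 / 0.125 = 0.396.
θ − 95° = arccos(√0.396) = 51.0°, giving θ ≈ 95 + 51.0 = 146.0°.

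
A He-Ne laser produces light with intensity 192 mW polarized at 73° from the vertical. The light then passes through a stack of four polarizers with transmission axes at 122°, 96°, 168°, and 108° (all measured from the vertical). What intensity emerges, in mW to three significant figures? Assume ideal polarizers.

I ≈ 1.59 mW

I₁ = 192 mW · cos²(49°) = 82.64 mW.
I₂ = I₁ · cos²(26°) = 82.64 · 0.8078 = 66.76 mW.
I₃ = I₂ · cos²(72°) = 66.76 · 0.09549 = 6.375 mW.
I₄ = I₃ · cos²(60°) = 6.375 · 0.25 = 1.594 mW.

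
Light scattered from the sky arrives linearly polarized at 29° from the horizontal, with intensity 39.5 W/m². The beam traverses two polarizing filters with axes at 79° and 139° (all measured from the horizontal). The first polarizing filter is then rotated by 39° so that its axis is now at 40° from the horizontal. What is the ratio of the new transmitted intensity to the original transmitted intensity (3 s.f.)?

Before rotation:
I₁ = I₀ cos²(79° − 29°) = I₀ cos²(50°) = 0.4132 I₀.
I₂ = I₁ cos²(139° − 79°) = 0.4132 I₀ · cos²(60°) = 0.1033 I₀.
After rotation:
I₁ = I₀ cos²(40° − 29°) = I₀ cos²(11°) = 0.9636 I₀.
Angle between axes 1 and 2: 81°. I₂ = 0.9636 I₀ · cos²(81°) = 0.02358 I₀.
Ratio = 0.02358 / 0.1033 = 0.2283.

I_new/I_old ≈ 0.228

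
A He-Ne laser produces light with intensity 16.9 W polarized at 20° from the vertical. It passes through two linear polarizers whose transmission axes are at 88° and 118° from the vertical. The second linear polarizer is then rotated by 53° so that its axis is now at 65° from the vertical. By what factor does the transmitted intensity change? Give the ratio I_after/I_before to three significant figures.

Before rotation:
By Malus's law, I₁ = I₀ cos²(88° − 20°) = I₀ cos²(68°) = 0.1403 I₀.
I₂ = I₁ cos²(118° − 88°) = 0.1403 I₀ · cos²(30°) = 0.1052 I₀.
After rotation:
I₁ = I₀ cos²(88° − 20°) = I₀ cos²(68°) = 0.1403 I₀.
I₂ = I₁ cos²(65° − 88°) = 0.1403 I₀ · cos²(23°) = 0.1189 I₀.
Ratio = 0.1189 / 0.1052 = 1.13.

I_new/I_old ≈ 1.13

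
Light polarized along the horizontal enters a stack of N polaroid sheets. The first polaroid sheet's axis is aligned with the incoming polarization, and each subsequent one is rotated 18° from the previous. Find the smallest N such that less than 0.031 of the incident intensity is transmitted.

N = 36

First polarizer is aligned with the polarization: full transmission.
Each further stage multiplies by cos²(18°) = 0.9045.
After N polarizers: T = 0.9045^(N−1). Require T < 0.031 ⇒ N−1 > ln(0.031)/ln(0.9045) = 34.61, so N−1 ≥ 35 and N = 36.
Check: N=36 gives T = 0.02982 < 0.031; N=35 gives T = 0.03296.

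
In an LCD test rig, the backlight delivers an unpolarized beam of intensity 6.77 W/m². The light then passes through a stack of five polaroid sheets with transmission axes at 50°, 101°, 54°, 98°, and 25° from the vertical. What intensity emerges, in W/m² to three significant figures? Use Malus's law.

I ≈ 0.0276 W/m²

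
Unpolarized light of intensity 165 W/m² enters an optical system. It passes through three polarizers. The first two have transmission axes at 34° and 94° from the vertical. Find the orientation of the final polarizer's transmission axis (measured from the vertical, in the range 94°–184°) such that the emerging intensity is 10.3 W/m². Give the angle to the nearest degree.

Unpolarized light through the first polarizer → I₁ = ½ I₀, now polarized at 34°.
I₂ = I₁ cos²(94° − 34°) = 0.5 I₀ · cos²(60°) = 0.125 I₀.
Target fraction: 10.3 / 165 W/m² = 0.06242 of I₀.
Need I₃/I₀ = 0.06242, so cos²(θ − 94°) = 0.06242 / 0.125 = 0.4994.
θ − 94° = arccos(√0.4994) = 45.0°, giving θ ≈ 94 + 45.0 = 139.0°.

θ ≈ 139°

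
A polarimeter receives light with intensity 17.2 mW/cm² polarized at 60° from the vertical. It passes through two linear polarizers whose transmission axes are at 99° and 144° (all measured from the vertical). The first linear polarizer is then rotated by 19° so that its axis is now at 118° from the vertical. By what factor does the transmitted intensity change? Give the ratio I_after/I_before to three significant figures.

Before rotation:
I₁ = I₀ cos²(99° − 60°) = I₀ cos²(39°) = 0.604 I₀.
I₂ = I₁ cos²(144° − 99°) = 0.604 I₀ · cos²(45°) = 0.302 I₀.
After rotation:
I₁ = I₀ cos²(118° − 60°) = I₀ cos²(58°) = 0.2808 I₀.
I₂ = I₁ cos²(144° − 118°) = 0.2808 I₀ · cos²(26°) = 0.2269 I₀.
Ratio = 0.2269 / 0.302 = 0.7512.

I_new/I_old ≈ 0.751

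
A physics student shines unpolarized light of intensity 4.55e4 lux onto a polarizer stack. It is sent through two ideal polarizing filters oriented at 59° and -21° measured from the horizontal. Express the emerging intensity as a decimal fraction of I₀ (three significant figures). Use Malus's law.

I/I₀ ≈ 0.0151

Unpolarized light through the first polarizer → I₁ = 4.55e4 lux/2 = 2.275e+04 lux, polarized at 59°.
I₂ = I₁ · cos²(80°) = 2.275e+04 · 0.03015 = 686 lux.
Transmitted fraction = 0.01508.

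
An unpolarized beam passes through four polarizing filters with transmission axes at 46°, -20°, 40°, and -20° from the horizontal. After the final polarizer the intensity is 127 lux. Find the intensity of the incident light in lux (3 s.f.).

Unpolarized light through the first polarizer → I₁ = ½ I₀, now polarized at 46°.
I₂ = I₁ cos²(-20° − 46°) = 0.5 I₀ · cos²(66°) = 0.08272 I₀.
I₃ = I₂ cos²(40° + 20°) = 0.08272 I₀ · cos²(60°) = 0.02068 I₀.
I₄ = I₃ cos²(-20° − 40°) = 0.02068 I₀ · cos²(60°) = 0.00517 I₀.
So 127 lux = 0.00517 I₀, giving I₀ = 127/0.00517 = 2.457e+04 lux.

I₀ ≈ 2.46e4 lux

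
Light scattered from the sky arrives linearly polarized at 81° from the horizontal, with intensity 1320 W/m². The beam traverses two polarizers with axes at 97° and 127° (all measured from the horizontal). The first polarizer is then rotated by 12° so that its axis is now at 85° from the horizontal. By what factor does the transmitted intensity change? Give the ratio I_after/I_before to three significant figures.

Before rotation:
I₁ = I₀ cos²(97° − 81°) = I₀ cos²(16°) = 0.924 I₀.
I₂ = I₁ cos²(127° − 97°) = 0.924 I₀ · cos²(30°) = 0.693 I₀.
After rotation:
I₁ = I₀ cos²(85° − 81°) = I₀ cos²(4°) = 0.9951 I₀.
I₂ = I₁ cos²(127° − 85°) = 0.9951 I₀ · cos²(42°) = 0.5496 I₀.
Ratio = 0.5496 / 0.693 = 0.793.

I_new/I_old ≈ 0.793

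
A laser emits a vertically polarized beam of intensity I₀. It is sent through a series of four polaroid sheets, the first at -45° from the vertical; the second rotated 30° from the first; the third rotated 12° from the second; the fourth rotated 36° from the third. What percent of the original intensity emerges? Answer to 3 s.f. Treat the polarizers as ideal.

By Malus's law, I₁ = I₀ cos²(-45° − 0°) = I₀ cos²(45°) = 0.5 I₀.
I₂ = I₁ cos²(30°) = 0.5 · 0.75 I₀ = 0.375 I₀.
I₃ = I₂ cos²(12°) = 0.375 · 0.9568 I₀ = 0.3588 I₀.
I₄ = I₃ cos²(36°) = 0.3588 · 0.6545 I₀ = 0.2348 I₀.
That is 23.48% of the incident intensity.

≈ 23.5%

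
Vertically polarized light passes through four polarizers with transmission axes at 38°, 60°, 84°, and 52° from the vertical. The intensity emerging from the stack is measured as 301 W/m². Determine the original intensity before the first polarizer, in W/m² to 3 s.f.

I₁ = I₀ cos²(38° − 0°) = I₀ cos²(38°) = 0.621 I₀.
I₂ = I₁ cos²(60° − 38°) = 0.621 I₀ · cos²(22°) = 0.5338 I₀.
I₃ = I₂ cos²(84° − 60°) = 0.5338 I₀ · cos²(24°) = 0.4455 I₀.
I₄ = I₃ cos²(52° − 84°) = 0.4455 I₀ · cos²(32°) = 0.3204 I₀.
So 301 W/m² = 0.3204 I₀, giving I₀ = 301/0.3204 = 939.4 W/m².

I₀ ≈ 939 W/m²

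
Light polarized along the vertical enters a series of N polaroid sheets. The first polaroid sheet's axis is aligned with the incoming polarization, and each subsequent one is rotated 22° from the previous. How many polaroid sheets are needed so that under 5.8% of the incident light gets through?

First polarizer is aligned with the polarization: full transmission.
Each further stage multiplies by cos²(22°) = 0.8597.
After N polarizers: T = 0.8597^(N−1). Require T < 0.058 ⇒ N−1 > ln(0.058)/ln(0.8597) = 18.83, so N−1 ≥ 19 and N = 20.
Check: N=20 gives T = 0.05653 < 0.058; N=19 gives T = 0.06576.

N = 20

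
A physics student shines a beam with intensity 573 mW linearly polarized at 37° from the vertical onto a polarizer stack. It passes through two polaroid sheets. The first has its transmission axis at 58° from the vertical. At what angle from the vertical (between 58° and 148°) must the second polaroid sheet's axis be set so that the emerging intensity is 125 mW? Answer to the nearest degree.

I₁ = I₀ cos²(58° − 37°) = I₀ cos²(21°) = 0.8716 I₀.
Target fraction: 125 / 573 mW = 0.2182 of I₀.
Need I₂/I₀ = 0.2182, so cos²(θ − 58°) = 0.2182 / 0.8716 = 0.2503.
θ − 58° = arccos(√0.2503) = 60.0°, giving θ ≈ 58 + 60.0 = 118.0°.

θ ≈ 118°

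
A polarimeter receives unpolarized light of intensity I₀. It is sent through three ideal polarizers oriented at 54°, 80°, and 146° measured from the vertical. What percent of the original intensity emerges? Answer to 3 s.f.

Unpolarized light through the first polarizer → I₁ = ½ I₀, now polarized at 54°.
I₂ = I₁ cos²(80° − 54°) = 0.5 I₀ · cos²(26°) = 0.4039 I₀.
I₃ = I₂ cos²(146° − 80°) = 0.4039 I₀ · cos²(66°) = 0.06682 I₀.
That is 6.682% of the incident intensity.

≈ 6.68%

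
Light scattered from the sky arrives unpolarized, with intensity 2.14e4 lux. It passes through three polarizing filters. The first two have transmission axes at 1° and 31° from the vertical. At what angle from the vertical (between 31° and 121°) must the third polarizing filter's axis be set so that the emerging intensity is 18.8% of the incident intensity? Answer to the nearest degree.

θ ≈ 76°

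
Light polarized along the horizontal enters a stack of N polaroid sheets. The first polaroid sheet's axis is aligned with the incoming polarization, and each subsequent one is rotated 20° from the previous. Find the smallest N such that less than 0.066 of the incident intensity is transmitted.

N = 23

First polarizer is aligned with the polarization: full transmission.
Each further stage multiplies by cos²(20°) = 0.883.
After N polarizers: T = 0.883^(N−1). Require T < 0.066 ⇒ N−1 > ln(0.066)/ln(0.883) = 21.85, so N−1 ≥ 22 and N = 23.
Check: N=23 gives T = 0.06477 < 0.066; N=22 gives T = 0.07335.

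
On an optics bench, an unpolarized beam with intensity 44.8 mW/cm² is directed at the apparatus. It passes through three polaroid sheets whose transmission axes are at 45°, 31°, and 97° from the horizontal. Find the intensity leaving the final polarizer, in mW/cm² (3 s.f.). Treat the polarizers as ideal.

I ≈ 3.49 mW/cm²

Unpolarized light through the first polarizer → I₁ = 44.8 mW/cm²/2 = 22.4 mW/cm², polarized at 45°.
I₂ = I₁ · cos²(14°) = 22.4 · 0.9415 = 21.09 mW/cm².
I₃ = I₂ · cos²(66°) = 21.09 · 0.1654 = 3.489 mW/cm².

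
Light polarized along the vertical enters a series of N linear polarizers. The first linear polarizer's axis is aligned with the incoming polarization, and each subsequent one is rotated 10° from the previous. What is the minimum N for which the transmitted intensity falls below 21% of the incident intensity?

N = 52

First polarizer is aligned with the polarization: full transmission.
Each further stage multiplies by cos²(10°) = 0.9698.
After N polarizers: T = 0.9698^(N−1). Require T < 0.21 ⇒ N−1 > ln(0.21)/ln(0.9698) = 50.97, so N−1 ≥ 51 and N = 52.
Check: N=52 gives T = 0.2098 < 0.21; N=51 gives T = 0.2163.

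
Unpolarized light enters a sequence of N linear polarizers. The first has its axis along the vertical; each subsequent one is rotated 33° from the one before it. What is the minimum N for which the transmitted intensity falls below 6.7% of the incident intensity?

First polarizer halves the unpolarized light: factor 1/2.
Each further stage multiplies by cos²(33°) = 0.7034.
After N polarizers: T = 0.5·0.7034^(N−1). Require T < 0.067 ⇒ N−1 > ln(0.067/0.5)/ln(0.7034) = 5.71, so N−1 ≥ 6 and N = 7.
Check: N=7 gives T = 0.06054 < 0.067; N=6 gives T = 0.08608.

N = 7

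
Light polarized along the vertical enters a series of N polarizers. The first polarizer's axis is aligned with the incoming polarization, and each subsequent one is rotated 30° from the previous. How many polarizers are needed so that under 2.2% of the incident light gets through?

First polarizer is aligned with the polarization: full transmission.
Each further stage multiplies by cos²(30°) = 0.75.
After N polarizers: T = 0.75^(N−1). Require T < 0.022 ⇒ N−1 > ln(0.022)/ln(0.75) = 13.27, so N−1 ≥ 14 and N = 15.
Check: N=15 gives T = 0.01782 < 0.022; N=14 gives T = 0.02376.

N = 15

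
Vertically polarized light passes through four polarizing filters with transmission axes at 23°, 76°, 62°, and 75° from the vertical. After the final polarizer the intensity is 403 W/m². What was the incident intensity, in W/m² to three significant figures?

I₀ ≈ 1470 W/m²

By Malus's law, I₁ = I₀ cos²(23° − 0°) = I₀ cos²(23°) = 0.8473 I₀.
I₂ = I₁ cos²(76° − 23°) = 0.8473 I₀ · cos²(53°) = 0.3069 I₀.
I₃ = I₂ cos²(62° − 76°) = 0.3069 I₀ · cos²(14°) = 0.2889 I₀.
I₄ = I₃ cos²(75° − 62°) = 0.2889 I₀ · cos²(13°) = 0.2743 I₀.
So 403 W/m² = 0.2743 I₀, giving I₀ = 403/0.2743 = 1469 W/m².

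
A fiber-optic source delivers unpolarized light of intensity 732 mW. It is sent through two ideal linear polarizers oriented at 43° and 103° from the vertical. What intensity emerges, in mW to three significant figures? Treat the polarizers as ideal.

Unpolarized light through the first polarizer → I₁ = 732 mW/2 = 366 mW, polarized at 43°.
I₂ = I₁ · cos²(60°) = 366 · 0.25 = 91.5 mW.

I ≈ 91.5 mW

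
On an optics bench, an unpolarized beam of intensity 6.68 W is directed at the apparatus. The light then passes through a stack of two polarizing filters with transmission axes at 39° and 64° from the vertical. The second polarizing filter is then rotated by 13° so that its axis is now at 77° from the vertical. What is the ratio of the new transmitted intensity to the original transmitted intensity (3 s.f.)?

Before rotation:
Unpolarized light through the first polarizer → I₁ = ½ I₀, now polarized at 39°.
I₂ = I₁ cos²(64° − 39°) = 0.5 I₀ · cos²(25°) = 0.4107 I₀.
After rotation:
Unpolarized light through the first polarizer → I₁ = ½ I₀, now polarized at 39°.
I₂ = I₁ cos²(77° − 39°) = 0.5 I₀ · cos²(38°) = 0.3105 I₀.
Ratio = 0.3105 / 0.4107 = 0.756.

I_new/I_old ≈ 0.756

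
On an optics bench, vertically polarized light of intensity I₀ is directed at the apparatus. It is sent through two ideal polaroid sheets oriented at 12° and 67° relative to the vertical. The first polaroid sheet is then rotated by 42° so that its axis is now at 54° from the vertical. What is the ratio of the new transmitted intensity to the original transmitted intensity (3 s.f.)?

I_new/I_old ≈ 1.04

Before rotation:
I₁ = I₀ cos²(12° − 0°) = I₀ cos²(12°) = 0.9568 I₀.
I₂ = I₁ cos²(67° − 12°) = 0.9568 I₀ · cos²(55°) = 0.3148 I₀.
After rotation:
I₁ = I₀ cos²(54° − 0°) = I₀ cos²(54°) = 0.3455 I₀.
I₂ = I₁ cos²(67° − 54°) = 0.3455 I₀ · cos²(13°) = 0.328 I₀.
Ratio = 0.328 / 0.3148 = 1.042.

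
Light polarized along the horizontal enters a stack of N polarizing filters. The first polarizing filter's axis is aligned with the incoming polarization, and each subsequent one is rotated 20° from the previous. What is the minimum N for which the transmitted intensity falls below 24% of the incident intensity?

N = 13

First polarizer is aligned with the polarization: full transmission.
Each further stage multiplies by cos²(20°) = 0.883.
After N polarizers: T = 0.883^(N−1). Require T < 0.24 ⇒ N−1 > ln(0.24)/ln(0.883) = 11.47, so N−1 ≥ 12 and N = 13.
Check: N=13 gives T = 0.2247 < 0.24; N=12 gives T = 0.2545.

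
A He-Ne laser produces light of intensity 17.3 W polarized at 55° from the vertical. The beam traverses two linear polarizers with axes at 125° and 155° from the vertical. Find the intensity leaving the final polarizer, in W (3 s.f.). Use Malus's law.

I ≈ 1.52 W

By Malus's law, I₁ = 17.3 W · cos²(70°) = 2.024 W.
I₂ = I₁ · cos²(30°) = 2.024 · 0.75 = 1.518 W.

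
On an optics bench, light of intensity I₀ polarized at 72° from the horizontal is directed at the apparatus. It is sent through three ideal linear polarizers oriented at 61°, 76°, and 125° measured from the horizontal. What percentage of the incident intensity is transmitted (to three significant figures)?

I₁ = I₀ cos²(61° − 72°) = I₀ cos²(11°) = 0.9636 I₀.
I₂ = I₁ cos²(76° − 61°) = 0.9636 I₀ · cos²(15°) = 0.899 I₀.
I₃ = I₂ cos²(125° − 76°) = 0.899 I₀ · cos²(49°) = 0.387 I₀.
That is 38.7% of the incident intensity.

≈ 38.7%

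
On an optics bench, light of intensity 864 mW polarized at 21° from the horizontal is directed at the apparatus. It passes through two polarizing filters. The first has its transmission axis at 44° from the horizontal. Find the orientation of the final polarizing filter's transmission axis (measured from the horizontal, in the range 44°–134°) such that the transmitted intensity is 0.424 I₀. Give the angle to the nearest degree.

θ ≈ 89°

I₁ = I₀ cos²(44° − 21°) = I₀ cos²(23°) = 0.8473 I₀.
Need I₂/I₀ = 0.424, so cos²(θ − 44°) = 0.424 / 0.8473 = 0.5004.
θ − 44° = arccos(√0.5004) = 45.0°, giving θ ≈ 44 + 45.0 = 89.0°.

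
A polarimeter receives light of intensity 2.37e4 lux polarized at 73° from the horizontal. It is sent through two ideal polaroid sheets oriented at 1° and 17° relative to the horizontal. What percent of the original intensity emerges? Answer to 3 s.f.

≈ 8.82%

I₁ = 2.37e4 lux · cos²(72°) = 2263 lux.
I₂ = I₁ · cos²(16°) = 2263 · 0.924 = 2091 lux.
That is 8.824% of the incident intensity.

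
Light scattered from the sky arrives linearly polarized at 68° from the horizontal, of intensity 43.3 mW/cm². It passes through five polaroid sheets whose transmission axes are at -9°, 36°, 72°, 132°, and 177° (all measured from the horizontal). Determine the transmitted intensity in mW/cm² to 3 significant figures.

I₁ = 43.3 mW/cm² · cos²(77°) = 2.191 mW/cm².
I₂ = I₁ · cos²(45°) = 2.191 · 0.5 = 1.096 mW/cm².
I₃ = I₂ · cos²(36°) = 1.096 · 0.6545 = 0.717 mW/cm².
I₄ = I₃ · cos²(60°) = 0.717 · 0.25 = 0.1793 mW/cm².
I₅ = I₄ · cos²(45°) = 0.1793 · 0.5 = 0.08963 mW/cm².

I ≈ 0.0896 mW/cm²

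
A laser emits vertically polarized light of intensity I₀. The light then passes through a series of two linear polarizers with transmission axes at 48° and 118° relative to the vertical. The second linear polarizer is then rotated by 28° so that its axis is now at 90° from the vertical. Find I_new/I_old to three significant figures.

I_new/I_old ≈ 4.72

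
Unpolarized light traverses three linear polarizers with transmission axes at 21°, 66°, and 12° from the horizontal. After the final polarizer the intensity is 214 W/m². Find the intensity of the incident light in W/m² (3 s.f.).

I₀ ≈ 2480 W/m²

Unpolarized light through the first polarizer → I₁ = ½ I₀, now polarized at 21°.
I₂ = I₁ cos²(66° − 21°) = 0.5 I₀ · cos²(45°) = 0.25 I₀.
I₃ = I₂ cos²(12° − 66°) = 0.25 I₀ · cos²(54°) = 0.08637 I₀.
So 214 W/m² = 0.08637 I₀, giving I₀ = 214/0.08637 = 2478 W/m².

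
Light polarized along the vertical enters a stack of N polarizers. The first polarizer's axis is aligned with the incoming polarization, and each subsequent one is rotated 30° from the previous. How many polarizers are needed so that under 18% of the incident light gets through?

N = 7

First polarizer is aligned with the polarization: full transmission.
Each further stage multiplies by cos²(30°) = 0.75.
After N polarizers: T = 0.75^(N−1). Require T < 0.18 ⇒ N−1 > ln(0.18)/ln(0.75) = 5.96, so N−1 ≥ 6 and N = 7.
Check: N=7 gives T = 0.178 < 0.18; N=6 gives T = 0.2373.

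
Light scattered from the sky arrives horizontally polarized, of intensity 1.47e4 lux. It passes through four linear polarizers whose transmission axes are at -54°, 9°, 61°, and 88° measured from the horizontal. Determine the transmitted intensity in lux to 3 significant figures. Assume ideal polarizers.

I ≈ 315 lux

I₁ = 1.47e4 lux · cos²(54°) = 5079 lux.
I₂ = I₁ · cos²(63°) = 5079 · 0.2061 = 1047 lux.
I₃ = I₂ · cos²(52°) = 1047 · 0.379 = 396.8 lux.
I₄ = I₃ · cos²(27°) = 396.8 · 0.7939 = 315 lux.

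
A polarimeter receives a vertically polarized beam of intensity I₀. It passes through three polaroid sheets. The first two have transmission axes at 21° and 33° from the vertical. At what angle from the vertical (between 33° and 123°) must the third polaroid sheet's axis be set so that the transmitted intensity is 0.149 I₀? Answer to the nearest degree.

θ ≈ 98°

By Malus's law, I₁ = I₀ cos²(21° − 0°) = I₀ cos²(21°) = 0.8716 I₀.
I₂ = I₁ cos²(33° − 21°) = 0.8716 I₀ · cos²(12°) = 0.8339 I₀.
Need I₃/I₀ = 0.149, so cos²(θ − 33°) = 0.149 / 0.8339 = 0.1787.
θ − 33° = arccos(√0.1787) = 65.0°, giving θ ≈ 33 + 65.0 = 98.0°.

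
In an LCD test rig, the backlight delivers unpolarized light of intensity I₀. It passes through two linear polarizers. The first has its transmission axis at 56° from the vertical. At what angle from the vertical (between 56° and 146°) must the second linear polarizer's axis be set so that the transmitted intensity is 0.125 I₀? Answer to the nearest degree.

Unpolarized light through the first polarizer → I₁ = ½ I₀, now polarized at 56°.
Need I₂/I₀ = 0.125, so cos²(θ − 56°) = 0.125 / 0.5 = 0.25.
θ − 56° = arccos(√0.25) = 60.0°, giving θ ≈ 56 + 60.0 = 116.0°.

θ ≈ 116°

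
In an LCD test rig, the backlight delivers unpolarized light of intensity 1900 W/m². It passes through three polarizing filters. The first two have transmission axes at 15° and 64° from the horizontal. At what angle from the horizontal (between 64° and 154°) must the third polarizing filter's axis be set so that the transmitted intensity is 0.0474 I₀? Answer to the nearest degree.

Unpolarized light through the first polarizer → I₁ = ½ I₀, now polarized at 15°.
I₂ = I₁ cos²(64° − 15°) = 0.5 I₀ · cos²(49°) = 0.2152 I₀.
Need I₃/I₀ = 0.0474, so cos²(θ − 64°) = 0.0474 / 0.2152 = 0.2203.
θ − 64° = arccos(√0.2203) = 62.0°, giving θ ≈ 64 + 62.0 = 126.0°.

θ ≈ 126°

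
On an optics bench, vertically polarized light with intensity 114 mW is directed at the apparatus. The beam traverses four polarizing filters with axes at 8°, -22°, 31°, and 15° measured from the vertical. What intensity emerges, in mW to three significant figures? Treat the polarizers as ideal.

I₁ = 114 mW · cos²(8°) = 111.8 mW.
I₂ = I₁ · cos²(30°) = 111.8 · 0.75 = 83.84 mW.
I₃ = I₂ · cos²(53°) = 83.84 · 0.3622 = 30.37 mW.
I₄ = I₃ · cos²(16°) = 30.37 · 0.924 = 28.06 mW.

I ≈ 28.1 mW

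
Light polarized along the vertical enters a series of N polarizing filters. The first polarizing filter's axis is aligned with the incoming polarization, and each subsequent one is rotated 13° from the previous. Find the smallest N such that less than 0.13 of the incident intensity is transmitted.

First polarizer is aligned with the polarization: full transmission.
Each further stage multiplies by cos²(13°) = 0.9494.
After N polarizers: T = 0.9494^(N−1). Require T < 0.13 ⇒ N−1 > ln(0.13)/ln(0.9494) = 39.29, so N−1 ≥ 40 and N = 41.
Check: N=41 gives T = 0.1253 < 0.13; N=40 gives T = 0.132.

N = 41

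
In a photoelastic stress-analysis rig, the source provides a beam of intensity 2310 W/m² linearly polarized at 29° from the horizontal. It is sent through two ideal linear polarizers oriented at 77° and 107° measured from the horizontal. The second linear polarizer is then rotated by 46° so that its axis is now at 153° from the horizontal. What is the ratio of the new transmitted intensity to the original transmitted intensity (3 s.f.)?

I_new/I_old ≈ 0.0780

Before rotation:
I₁ = I₀ cos²(77° − 29°) = I₀ cos²(48°) = 0.4477 I₀.
I₂ = I₁ cos²(107° − 77°) = 0.4477 I₀ · cos²(30°) = 0.3358 I₀.
After rotation:
I₁ = I₀ cos²(77° − 29°) = I₀ cos²(48°) = 0.4477 I₀.
I₂ = I₁ cos²(153° − 77°) = 0.4477 I₀ · cos²(76°) = 0.0262 I₀.
Ratio = 0.0262 / 0.3358 = 0.07803.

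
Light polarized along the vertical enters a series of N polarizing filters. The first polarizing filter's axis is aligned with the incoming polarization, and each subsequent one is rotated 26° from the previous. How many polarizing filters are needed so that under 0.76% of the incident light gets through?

N = 24

First polarizer is aligned with the polarization: full transmission.
Each further stage multiplies by cos²(26°) = 0.8078.
After N polarizers: T = 0.8078^(N−1). Require T < 0.0076 ⇒ N−1 > ln(0.0076)/ln(0.8078) = 22.87, so N−1 ≥ 23 and N = 24.
Check: N=24 gives T = 0.007385 < 0.0076; N=23 gives T = 0.009142.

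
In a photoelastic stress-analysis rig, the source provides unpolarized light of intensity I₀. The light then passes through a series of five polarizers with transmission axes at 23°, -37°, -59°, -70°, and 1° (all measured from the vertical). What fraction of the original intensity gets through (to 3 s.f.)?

Unpolarized light through the first polarizer → I₁ = ½ I₀, now polarized at 23°.
I₂ = I₁ cos²(-37° − 23°) = 0.5 I₀ · cos²(60°) = 0.125 I₀.
I₃ = I₂ cos²(-59° + 37°) = 0.125 I₀ · cos²(22°) = 0.1075 I₀.
I₄ = I₃ cos²(-70° + 59°) = 0.1075 I₀ · cos²(11°) = 0.1035 I₀.
I₅ = I₄ cos²(1° + 70°) = 0.1035 I₀ · cos²(71°) = 0.01098 I₀.
Transmitted fraction = 0.01098.

≈ 0.0110 I₀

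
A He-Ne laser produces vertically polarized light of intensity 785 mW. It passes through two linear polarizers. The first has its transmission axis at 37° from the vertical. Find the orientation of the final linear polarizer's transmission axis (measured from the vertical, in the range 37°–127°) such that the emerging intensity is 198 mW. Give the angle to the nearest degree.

θ ≈ 88°

By Malus's law, I₁ = I₀ cos²(37° − 0°) = I₀ cos²(37°) = 0.6378 I₀.
Target fraction: 198 / 785 mW = 0.2522 of I₀.
Need I₂/I₀ = 0.2522, so cos²(θ − 37°) = 0.2522 / 0.6378 = 0.3955.
θ − 37° = arccos(√0.3955) = 51.0°, giving θ ≈ 37 + 51.0 = 88.0°.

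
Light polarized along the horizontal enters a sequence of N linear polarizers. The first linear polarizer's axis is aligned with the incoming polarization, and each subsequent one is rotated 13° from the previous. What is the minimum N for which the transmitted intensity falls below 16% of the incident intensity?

N = 37

First polarizer is aligned with the polarization: full transmission.
Each further stage multiplies by cos²(13°) = 0.9494.
After N polarizers: T = 0.9494^(N−1). Require T < 0.16 ⇒ N−1 > ln(0.16)/ln(0.9494) = 35.29, so N−1 ≥ 36 and N = 37.
Check: N=37 gives T = 0.1542 < 0.16; N=36 gives T = 0.1624.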